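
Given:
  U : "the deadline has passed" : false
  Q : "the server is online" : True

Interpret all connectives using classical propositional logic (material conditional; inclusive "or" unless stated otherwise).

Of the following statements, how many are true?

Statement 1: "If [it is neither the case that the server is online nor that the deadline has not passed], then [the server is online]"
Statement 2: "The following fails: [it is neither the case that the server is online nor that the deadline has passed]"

2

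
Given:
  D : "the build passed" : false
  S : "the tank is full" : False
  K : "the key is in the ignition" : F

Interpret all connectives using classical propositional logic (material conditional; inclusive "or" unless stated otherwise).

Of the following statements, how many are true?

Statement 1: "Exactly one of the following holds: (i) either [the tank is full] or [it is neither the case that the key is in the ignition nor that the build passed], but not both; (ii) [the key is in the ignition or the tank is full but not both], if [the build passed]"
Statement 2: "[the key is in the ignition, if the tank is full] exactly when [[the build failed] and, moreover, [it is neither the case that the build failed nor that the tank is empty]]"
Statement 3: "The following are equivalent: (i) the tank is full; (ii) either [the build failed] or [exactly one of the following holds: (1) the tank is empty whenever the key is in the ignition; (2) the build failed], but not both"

0

Statement 1: Formalization: (S xor (K nor D)) xor (D -> (K xor S))

K nor D = False nor False = True
S xor (K nor D) = False xor True = True
K xor S = False xor False = False
D -> (K xor S) = False -> False = True
(S xor (K nor D)) xor (D -> (K xor S)) = True xor True = False
Hence Statement 1 is false.

Statement 2: Parsed as (S -> K) iff (not D and (not D nor not S))

S -> K = False -> False = True
not D = not False = True
not D = not False = True
not S = not False = True
not D nor not S = True nor True = False
not D and (not D nor not S) = True and False = False
(S -> K) iff (not D and (not D nor not S)) = True iff False = False
Hence Statement 2 is false.

Statement 3: This is S iff (not D xor ((K -> not S) xor not D)).

not D = not False = True
not S = not False = True
K -> not S = False -> True = True
not D = not False = True
(K -> not S) xor not D = True xor True = False
not D xor ((K -> not S) xor not D) = True xor False = True
S iff (not D xor ((K -> not S) xor not D)) = False iff True = False
Thus Statement 3 is false.

Count: 0.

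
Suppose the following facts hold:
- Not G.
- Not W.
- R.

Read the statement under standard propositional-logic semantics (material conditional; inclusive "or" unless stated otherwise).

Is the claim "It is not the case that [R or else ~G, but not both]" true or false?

True

This is not (R xor not G).

not G = not False = True
R xor not G = True xor True = False
not (R xor not G) = not False = True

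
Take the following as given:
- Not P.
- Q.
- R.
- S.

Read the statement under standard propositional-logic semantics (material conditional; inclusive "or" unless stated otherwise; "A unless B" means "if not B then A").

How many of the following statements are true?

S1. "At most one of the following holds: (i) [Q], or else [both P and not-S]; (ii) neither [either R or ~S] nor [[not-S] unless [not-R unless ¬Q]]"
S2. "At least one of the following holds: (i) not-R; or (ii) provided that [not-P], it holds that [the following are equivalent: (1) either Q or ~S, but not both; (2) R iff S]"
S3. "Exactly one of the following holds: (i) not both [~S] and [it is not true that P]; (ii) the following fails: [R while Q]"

S1: Parsed as (Q | (P & ~S)) nand ((R | ~S) nor (~S | (~R | ~Q)))

~S = ~T = F
P & ~S = F & F = F
Q | (P & ~S) = T | F = T
~S = ~T = F
R | ~S = T | F = T
~S = ~T = F
~R = ~T = F
~Q = ~T = F
~R | ~Q = F | F = F
~S | (~R | ~Q) = F | F = F
(R | ~S) nor (~S | (~R | ~Q)) = T nor F = F
(Q | (P & ~S)) nand ((R | ~S) nor (~S | (~R | ~Q))) = T nand F = T
Thus S1 is true.

S2: Formalization: ~R | (~P -> ((Q xor ~S) <-> (R <-> S)))

~R = ~T = F
~P = ~F = T
~S = ~T = F
Q xor ~S = T xor F = T
R <-> S = T <-> T = T
(Q xor ~S) <-> (R <-> S) = T <-> T = T
~P -> ((Q xor ~S) <-> (R <-> S)) = T -> T = T
~R | (~P -> ((Q xor ~S) <-> (R <-> S))) = F | T = T
So S2 is true.

S3: This is (~S nand ~P) xor ~(R & Q).

~S = ~T = F
~P = ~F = T
~S nand ~P = F nand T = T
R & Q = T & T = T
~(R & Q) = ~T = F
(~S nand ~P) xor ~(R & Q) = T xor F = T
Hence S3 is true.

3 of the 3 statements are true (S1, S2, S3).

3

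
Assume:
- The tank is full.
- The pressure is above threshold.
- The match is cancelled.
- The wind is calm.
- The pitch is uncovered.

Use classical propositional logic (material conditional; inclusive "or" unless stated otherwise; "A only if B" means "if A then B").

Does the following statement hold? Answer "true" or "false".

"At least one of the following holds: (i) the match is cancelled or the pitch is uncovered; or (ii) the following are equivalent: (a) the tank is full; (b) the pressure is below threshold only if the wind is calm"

Let R = "the match is cancelled" (T), U = "the pitch is covered" (F), P = "the tank is full" (T), Q = "the pressure is above threshold" (T), S = "the wind is strong" (F).
In symbols: (R | ~U) | (P <-> (~Q -> ~S))

~U = ~F = T
R | ~U = T | T = T
~Q = ~T = F
~S = ~F = T
~Q -> ~S = F -> T = T
P <-> (~Q -> ~S) = T <-> T = T
(R | ~U) | (P <-> (~Q -> ~S)) = T | T = T

True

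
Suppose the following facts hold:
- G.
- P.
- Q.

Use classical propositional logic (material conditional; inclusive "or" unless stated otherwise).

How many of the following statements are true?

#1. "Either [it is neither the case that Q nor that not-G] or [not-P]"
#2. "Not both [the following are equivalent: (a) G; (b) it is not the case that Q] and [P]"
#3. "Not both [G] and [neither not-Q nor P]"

2

#1: This is (Q nor not G) or not P.

not G = not True = False
Q nor not G = True nor False = False
not P = not True = False
(Q nor not G) or not P = False or False = False
Hence #1 is false.

#2: This is (G iff not Q) nand P.

not Q = not True = False
G iff not Q = True iff False = False
(G iff not Q) nand P = False nand True = True
Hence #2 is true.

#3: In symbols: G nand (not Q nor P)

not Q = not True = False
not Q nor P = False nor True = False
G nand (not Q nor P) = True nand False = True
Thus #3 is true.

2 of the 3 statements are true (#2, #3).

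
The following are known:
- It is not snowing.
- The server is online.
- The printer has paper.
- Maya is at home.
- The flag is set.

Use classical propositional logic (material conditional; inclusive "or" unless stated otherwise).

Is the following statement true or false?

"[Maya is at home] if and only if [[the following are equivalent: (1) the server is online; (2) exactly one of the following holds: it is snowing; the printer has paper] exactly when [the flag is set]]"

Let S = "Maya is at home" (T), Q = "the server is online" (T), P = "it is snowing" (F), R = "the printer has paper" (T), U = "the flag is set" (T).
Formalization: S <-> ((Q <-> (P xor R)) <-> U)

P xor R = F xor T = T
Q <-> (P xor R) = T <-> T = T
(Q <-> (P xor R)) <-> U = T <-> T = T
S <-> ((Q <-> (P xor R)) <-> U) = T <-> T = T

True.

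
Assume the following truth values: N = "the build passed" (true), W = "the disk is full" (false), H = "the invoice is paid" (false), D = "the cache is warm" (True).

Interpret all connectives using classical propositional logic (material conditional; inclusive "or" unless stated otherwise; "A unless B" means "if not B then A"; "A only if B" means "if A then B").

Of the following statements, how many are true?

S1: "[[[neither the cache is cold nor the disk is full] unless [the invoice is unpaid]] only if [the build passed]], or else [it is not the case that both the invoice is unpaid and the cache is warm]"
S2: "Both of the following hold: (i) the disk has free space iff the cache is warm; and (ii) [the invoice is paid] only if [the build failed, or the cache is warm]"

2

S1: In symbols: (((¬D ↓ W) ∨ ¬H) → N) ∨ (¬H ↑ D)

¬D = ¬T = F
¬D ↓ W = F ↓ F = T
¬H = ¬F = T
(¬D ↓ W) ∨ ¬H = T ∨ T = T
((¬D ↓ W) ∨ ¬H) → N = T → T = T
¬H = ¬F = T
¬H ↑ D = T ↑ T = F
(((¬D ↓ W) ∨ ¬H) → N) ∨ (¬H ↑ D) = T ∨ F = T
So S1 is true.

S2: Formalization: (¬W ↔ D) ∧ (H → (¬N ∨ D))

¬W = ¬F = T
¬W ↔ D = T ↔ T = T
¬N = ¬T = F
¬N ∨ D = F ∨ T = T
H → (¬N ∨ D) = F → T = T
(¬W ↔ D) ∧ (H → (¬N ∨ D)) = T ∧ T = T
Thus S2 is true.

Count: 2.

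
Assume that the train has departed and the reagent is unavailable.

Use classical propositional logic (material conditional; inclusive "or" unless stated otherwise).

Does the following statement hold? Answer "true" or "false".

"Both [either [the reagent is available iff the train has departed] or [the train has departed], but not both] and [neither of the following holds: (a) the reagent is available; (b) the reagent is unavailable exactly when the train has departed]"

Let Q = "the reagent is available" (F), P = "the train has departed" (T).
In symbols: ((Q ↔ P) ⊕ P) ∧ (Q ↓ (¬Q ↔ P))

Q ↔ P = F ↔ T = F
(Q ↔ P) ⊕ P = F ⊕ T = T
¬Q = ¬F = T
¬Q ↔ P = T ↔ T = T
Q ↓ (¬Q ↔ P) = F ↓ T = F
((Q ↔ P) ⊕ P) ∧ (Q ↓ (¬Q ↔ P)) = T ∧ F = F

false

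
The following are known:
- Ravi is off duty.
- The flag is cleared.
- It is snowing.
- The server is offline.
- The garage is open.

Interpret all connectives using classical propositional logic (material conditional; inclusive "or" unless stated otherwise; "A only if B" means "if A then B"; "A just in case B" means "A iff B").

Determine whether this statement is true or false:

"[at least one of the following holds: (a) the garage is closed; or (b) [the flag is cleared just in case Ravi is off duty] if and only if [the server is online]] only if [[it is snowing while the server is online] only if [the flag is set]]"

True

Let U = "the garage is closed" (F), Q = "the flag is set" (F), P = "Ravi is on call" (F), S = "the server is online" (F), R = "it is snowing" (T).
Formalization: (U | ((~Q <-> ~P) <-> S)) -> ((R & S) -> Q)

~Q = ~F = T
~P = ~F = T
~Q <-> ~P = T <-> T = T
(~Q <-> ~P) <-> S = T <-> F = F
U | ((~Q <-> ~P) <-> S) = F | F = F
R & S = T & F = F
(R & S) -> Q = F -> F = T
(U | ((~Q <-> ~P) <-> S)) -> ((R & S) -> Q) = F -> T = T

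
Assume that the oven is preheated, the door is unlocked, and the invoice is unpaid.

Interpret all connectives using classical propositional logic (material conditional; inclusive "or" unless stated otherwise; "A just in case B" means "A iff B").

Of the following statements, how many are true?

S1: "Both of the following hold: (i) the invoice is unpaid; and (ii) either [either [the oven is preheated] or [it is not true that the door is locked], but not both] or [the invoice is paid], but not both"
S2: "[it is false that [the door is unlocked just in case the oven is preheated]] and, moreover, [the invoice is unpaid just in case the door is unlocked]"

0

Let R = "the invoice is paid" (False), P = "the oven is preheated" (True), Q = "the door is locked" (False).

S1: Parsed as not R and ((P xor not Q) xor R)

not R = not False = True
not Q = not False = True
P xor not Q = True xor True = False
(P xor not Q) xor R = False xor False = False
not R and ((P xor not Q) xor R) = True and False = False
Hence S1 is false.

S2: In symbols: not (not Q iff P) and (not R iff not Q)

not Q = not False = True
not Q iff P = True iff True = True
not (not Q iff P) = not True = False
not R = not False = True
not Q = not False = True
not R iff not Q = True iff True = True
not (not Q iff P) and (not R iff not Q) = False and True = False
Thus S2 is false.

0 of the 2 statements are true (none).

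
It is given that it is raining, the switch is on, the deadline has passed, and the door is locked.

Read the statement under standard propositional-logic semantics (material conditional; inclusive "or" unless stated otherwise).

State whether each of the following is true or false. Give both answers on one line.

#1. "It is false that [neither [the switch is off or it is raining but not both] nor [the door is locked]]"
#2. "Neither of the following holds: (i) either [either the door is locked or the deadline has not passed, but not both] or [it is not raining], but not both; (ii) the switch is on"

#1 True / #2 False

Let M = "the switch is on" (T), D = "it is raining" (T), S = "the door is locked" (T), N = "the deadline has passed" (T).

#1: Parsed as ¬((¬M ⊕ D) ↓ S)

¬M = ¬T = F
¬M ⊕ D = F ⊕ T = T
(¬M ⊕ D) ↓ S = T ↓ T = F
¬((¬M ⊕ D) ↓ S) = ¬F = T
So #1 is true.

#2: Parsed as ((S ⊕ ¬N) ⊕ ¬D) ↓ M

¬N = ¬T = F
S ⊕ ¬N = T ⊕ F = T
¬D = ¬T = F
(S ⊕ ¬N) ⊕ ¬D = T ⊕ F = T
((S ⊕ ¬N) ⊕ ¬D) ↓ M = T ↓ T = F
Hence #2 is false.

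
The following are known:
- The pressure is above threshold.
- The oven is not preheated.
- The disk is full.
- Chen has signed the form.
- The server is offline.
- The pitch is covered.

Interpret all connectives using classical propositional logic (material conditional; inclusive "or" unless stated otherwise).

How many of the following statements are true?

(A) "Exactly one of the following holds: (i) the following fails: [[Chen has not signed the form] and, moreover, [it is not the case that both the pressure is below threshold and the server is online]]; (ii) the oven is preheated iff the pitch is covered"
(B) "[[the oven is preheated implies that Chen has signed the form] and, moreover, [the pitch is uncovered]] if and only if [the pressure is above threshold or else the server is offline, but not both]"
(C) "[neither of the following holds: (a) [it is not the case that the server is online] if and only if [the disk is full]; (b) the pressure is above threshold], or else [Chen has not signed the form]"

2

Let V = "Chen has signed the form" (True), M = "the pressure is above threshold" (True), U = "the server is online" (False), N = "the oven is preheated" (False), R = "the pitch is covered" (True), G = "the disk is full" (True).

(A): In symbols: not (not V and (not M nand U)) xor (N iff R)

not V = not True = False
not M = not True = False
not M nand U = False nand False = True
not V and (not M nand U) = False and True = False
not (not V and (not M nand U)) = not False = True
N iff R = False iff True = False
not (not V and (not M nand U)) xor (N iff R) = True xor False = True
Hence (A) is true.

(B): Parsed as ((N -> V) and not R) iff (M xor not U)

N -> V = False -> True = True
not R = not True = False
(N -> V) and not R = True and False = False
not U = not False = True
M xor not U = True xor True = False
((N -> V) and not R) iff (M xor not U) = False iff False = True
Hence (B) is true.

(C): Parsed as ((not U iff G) nor M) or not V

not U = not False = True
not U iff G = True iff True = True
(not U iff G) nor M = True nor True = False
not V = not True = False
((not U iff G) nor M) or not V = False or False = False
So (C) is false.

2 of the 3 statements are true.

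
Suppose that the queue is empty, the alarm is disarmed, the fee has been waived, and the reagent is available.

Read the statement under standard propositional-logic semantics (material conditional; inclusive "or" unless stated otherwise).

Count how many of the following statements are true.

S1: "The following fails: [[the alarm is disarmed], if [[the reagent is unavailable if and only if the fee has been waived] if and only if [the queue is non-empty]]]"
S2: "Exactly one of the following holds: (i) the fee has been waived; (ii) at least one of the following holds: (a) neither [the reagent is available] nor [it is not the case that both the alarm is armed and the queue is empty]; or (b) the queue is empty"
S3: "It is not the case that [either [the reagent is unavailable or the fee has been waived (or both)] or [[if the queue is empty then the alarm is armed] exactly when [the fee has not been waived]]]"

0

Let S = "the reagent is available" (True), R = "the fee has been waived" (True), P = "the queue is empty" (True), Q = "the alarm is armed" (False).

S1: In symbols: not (((not S iff R) iff not P) -> not Q)

not S = not True = False
not S iff R = False iff True = False
not P = not True = False
(not S iff R) iff not P = False iff False = True
not Q = not False = True
((not S iff R) iff not P) -> not Q = True -> True = True
not (((not S iff R) iff not P) -> not Q) = not True = False
Thus S1 is false.

S2: In symbols: R xor ((S nor (Q nand P)) or P)

Q nand P = False nand True = True
S nor (Q nand P) = True nor True = False
(S nor (Q nand P)) or P = False or True = True
R xor ((S nor (Q nand P)) or P) = True xor True = False
So S2 is false.

S3: Parsed as not ((not S or R) or ((P -> Q) iff not R))

not S = not True = False
not S or R = False or True = True
P -> Q = True -> False = False
not R = not True = False
(P -> Q) iff not R = False iff False = True
(not S or R) or ((P -> Q) iff not R) = True or True = True
not ((not S or R) or ((P -> Q) iff not R)) = not True = False
Thus S3 is false.

Count: 0.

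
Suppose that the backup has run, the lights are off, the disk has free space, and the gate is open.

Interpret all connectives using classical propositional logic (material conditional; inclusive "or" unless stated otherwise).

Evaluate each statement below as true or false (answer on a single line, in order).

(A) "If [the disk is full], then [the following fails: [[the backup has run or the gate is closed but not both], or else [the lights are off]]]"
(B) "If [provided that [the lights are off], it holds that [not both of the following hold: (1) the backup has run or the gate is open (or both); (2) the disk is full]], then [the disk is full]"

(A) true, (B) false

Let S = "the disk is full" (False), N = "the backup has run" (True), K = "the gate is open" (True), P = "the lights are on" (False).

(A): This is S -> not ((N xor not K) or not P).

not K = not True = False
N xor not K = True xor False = True
not P = not False = True
(N xor not K) or not P = True or True = True
not ((N xor not K) or not P) = not True = False
S -> not ((N xor not K) or not P) = False -> False = True
Hence (A) is true.

(B): Formalization: (not P -> ((N or K) nand S)) -> S

not P = not False = True
N or K = True or True = True
(N or K) nand S = True nand False = True
not P -> ((N or K) nand S) = True -> True = True
(not P -> ((N or K) nand S)) -> S = True -> False = False
Hence (B) is false.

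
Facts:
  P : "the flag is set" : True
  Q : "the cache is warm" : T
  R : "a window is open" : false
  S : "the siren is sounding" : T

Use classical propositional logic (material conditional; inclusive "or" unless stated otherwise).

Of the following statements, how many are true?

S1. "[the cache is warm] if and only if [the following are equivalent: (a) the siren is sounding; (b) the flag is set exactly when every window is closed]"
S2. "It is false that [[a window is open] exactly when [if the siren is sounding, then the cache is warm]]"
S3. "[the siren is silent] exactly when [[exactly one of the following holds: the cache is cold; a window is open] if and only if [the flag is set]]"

3

S1: Parsed as Q iff (S iff (P iff not R))

not R = not False = True
P iff not R = True iff True = True
S iff (P iff not R) = True iff True = True
Q iff (S iff (P iff not R)) = True iff True = True
So S1 is true.

S2: Parsed as not (R iff (S -> Q))

S -> Q = True -> True = True
R iff (S -> Q) = False iff True = False
not (R iff (S -> Q)) = not False = True
So S2 is true.

S3: In symbols: not S iff ((not Q xor R) iff P)

not S = not True = False
not Q = not True = False
not Q xor R = False xor False = False
(not Q xor R) iff P = False iff True = False
not S iff ((not Q xor R) iff P) = False iff False = True
So S3 is true.

True statements: 3.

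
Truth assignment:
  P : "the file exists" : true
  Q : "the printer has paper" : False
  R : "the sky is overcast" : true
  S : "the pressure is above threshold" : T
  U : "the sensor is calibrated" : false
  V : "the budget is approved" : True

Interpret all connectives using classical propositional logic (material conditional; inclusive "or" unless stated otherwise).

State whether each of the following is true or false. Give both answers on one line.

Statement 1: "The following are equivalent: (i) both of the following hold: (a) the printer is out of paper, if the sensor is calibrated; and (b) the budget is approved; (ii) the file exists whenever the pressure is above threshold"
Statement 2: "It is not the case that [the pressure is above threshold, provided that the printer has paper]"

Statement 1: Parsed as ((U -> not Q) and V) iff (S -> P)

not Q = not False = True
U -> not Q = False -> True = True
(U -> not Q) and V = True and True = True
S -> P = True -> True = True
((U -> not Q) and V) iff (S -> P) = True iff True = True
Hence Statement 1 is true.

Statement 2: Parsed as not (Q -> S)

Q -> S = False -> True = True
not (Q -> S) = not True = False
So Statement 2 is false.

Statement 1 T / Statement 2 F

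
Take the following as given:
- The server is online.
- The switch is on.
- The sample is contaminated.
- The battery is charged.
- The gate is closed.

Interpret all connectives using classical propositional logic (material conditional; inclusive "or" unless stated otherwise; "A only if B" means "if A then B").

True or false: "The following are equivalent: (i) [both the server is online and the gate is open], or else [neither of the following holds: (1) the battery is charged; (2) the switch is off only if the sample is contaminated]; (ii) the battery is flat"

True.

Let G = "the server is online" (T), V = "the gate is open" (F), W = "the battery is charged" (T), L = "the switch is on" (T), R = "the sample is contaminated" (T).
In symbols: ((G ∧ V) ∨ (W ↓ (¬L → R))) ↔ ¬W

G ∧ V = T ∧ F = F
¬L = ¬T = F
¬L → R = F → T = T
W ↓ (¬L → R) = T ↓ T = F
(G ∧ V) ∨ (W ↓ (¬L → R)) = F ∨ F = F
¬W = ¬T = F
((G ∧ V) ∨ (W ↓ (¬L → R))) ↔ ¬W = F ↔ F = T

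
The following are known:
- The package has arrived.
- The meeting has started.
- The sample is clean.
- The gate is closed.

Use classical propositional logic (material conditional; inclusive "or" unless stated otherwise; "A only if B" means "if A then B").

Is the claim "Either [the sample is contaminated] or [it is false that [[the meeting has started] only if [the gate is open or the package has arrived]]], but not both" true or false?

False.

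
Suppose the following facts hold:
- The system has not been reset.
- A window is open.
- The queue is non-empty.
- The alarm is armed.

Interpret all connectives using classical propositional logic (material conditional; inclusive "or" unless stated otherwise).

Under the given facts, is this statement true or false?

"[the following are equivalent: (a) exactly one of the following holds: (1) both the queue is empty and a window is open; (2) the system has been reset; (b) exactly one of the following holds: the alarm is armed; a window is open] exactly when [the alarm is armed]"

Let R = "the queue is empty" (F), Q = "a window is open" (T), P = "the system has been reset" (F), S = "the alarm is armed" (T).
Parsed as (((R & Q) xor P) <-> (S xor Q)) <-> S

R & Q = F & T = F
(R & Q) xor P = F xor F = F
S xor Q = T xor T = F
((R & Q) xor P) <-> (S xor Q) = F <-> F = T
(((R & Q) xor P) <-> (S xor Q)) <-> S = T <-> T = T

True.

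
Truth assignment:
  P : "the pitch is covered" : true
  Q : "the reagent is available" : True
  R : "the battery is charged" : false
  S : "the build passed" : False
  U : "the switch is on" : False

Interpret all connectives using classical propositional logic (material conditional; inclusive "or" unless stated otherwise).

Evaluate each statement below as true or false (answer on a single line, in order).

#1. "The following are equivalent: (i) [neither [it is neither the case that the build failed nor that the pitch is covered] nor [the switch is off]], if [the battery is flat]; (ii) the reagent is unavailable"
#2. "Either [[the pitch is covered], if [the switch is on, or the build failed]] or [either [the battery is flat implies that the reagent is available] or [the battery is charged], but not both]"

#1: Parsed as (~R -> ((~S nor P) nor ~U)) <-> ~Q

~R = ~F = T
~S = ~F = T
~S nor P = T nor T = F
~U = ~F = T
(~S nor P) nor ~U = F nor T = F
~R -> ((~S nor P) nor ~U) = T -> F = F
~Q = ~T = F
(~R -> ((~S nor P) nor ~U)) <-> ~Q = F <-> F = T
So #1 is true.

#2: In symbols: ((U | ~S) -> P) | ((~R -> Q) xor R)

~S = ~F = T
U | ~S = F | T = T
(U | ~S) -> P = T -> T = T
~R = ~F = T
~R -> Q = T -> T = T
(~R -> Q) xor R = T xor F = T
((U | ~S) -> P) | ((~R -> Q) xor R) = T | T = T
So #2 is true.

#1 T; #2 T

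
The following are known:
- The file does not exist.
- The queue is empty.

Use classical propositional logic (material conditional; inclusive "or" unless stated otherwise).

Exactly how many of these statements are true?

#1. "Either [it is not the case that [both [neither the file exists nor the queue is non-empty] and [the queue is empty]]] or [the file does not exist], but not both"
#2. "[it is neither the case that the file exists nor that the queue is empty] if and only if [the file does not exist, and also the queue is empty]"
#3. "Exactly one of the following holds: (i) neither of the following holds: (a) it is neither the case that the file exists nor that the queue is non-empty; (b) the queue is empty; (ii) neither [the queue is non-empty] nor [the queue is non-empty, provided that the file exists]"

Let L = "the file exists" (F), U = "the queue is empty" (T).

#1: Formalization: ¬((L ↓ ¬U) ∧ U) ⊕ ¬L

¬U = ¬T = F
L ↓ ¬U = F ↓ F = T
(L ↓ ¬U) ∧ U = T ∧ T = T
¬((L ↓ ¬U) ∧ U) = ¬T = F
¬L = ¬F = T
¬((L ↓ ¬U) ∧ U) ⊕ ¬L = F ⊕ T = T
Thus #1 is true.

#2: Formalization: (L ↓ U) ↔ (¬L ∧ U)

L ↓ U = F ↓ T = F
¬L = ¬F = T
¬L ∧ U = T ∧ T = T
(L ↓ U) ↔ (¬L ∧ U) = F ↔ T = F
So #2 is false.

#3: This is ((L ↓ ¬U) ↓ U) ⊕ (¬U ↓ (L → ¬U)).

¬U = ¬T = F
L ↓ ¬U = F ↓ F = T
(L ↓ ¬U) ↓ U = T ↓ T = F
¬U = ¬T = F
¬U = ¬T = F
L → ¬U = F → F = T
¬U ↓ (L → ¬U) = F ↓ T = F
((L ↓ ¬U) ↓ U) ⊕ (¬U ↓ (L → ¬U)) = F ⊕ F = F
So #3 is false.

1 of the 3 statements is true.

1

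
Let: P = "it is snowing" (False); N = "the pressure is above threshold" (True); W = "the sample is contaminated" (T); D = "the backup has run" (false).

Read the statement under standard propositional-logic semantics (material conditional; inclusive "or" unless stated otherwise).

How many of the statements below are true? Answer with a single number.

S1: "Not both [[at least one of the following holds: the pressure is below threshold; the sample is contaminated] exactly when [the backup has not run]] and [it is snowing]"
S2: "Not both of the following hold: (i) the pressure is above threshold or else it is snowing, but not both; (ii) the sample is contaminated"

S1: Parsed as ((¬N ∨ W) ↔ ¬D) ↑ P

¬N = ¬T = F
¬N ∨ W = F ∨ T = T
¬D = ¬F = T
(¬N ∨ W) ↔ ¬D = T ↔ T = T
((¬N ∨ W) ↔ ¬D) ↑ P = T ↑ F = T
Thus S1 is true.

S2: Parsed as (N ⊕ P) ↑ W

N ⊕ P = T ⊕ F = T
(N ⊕ P) ↑ W = T ↑ T = F
So S2 is false.

True statements: 1.

1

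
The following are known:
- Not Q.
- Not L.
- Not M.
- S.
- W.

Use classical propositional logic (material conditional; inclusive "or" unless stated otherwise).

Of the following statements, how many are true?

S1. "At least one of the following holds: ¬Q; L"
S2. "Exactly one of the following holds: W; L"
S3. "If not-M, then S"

3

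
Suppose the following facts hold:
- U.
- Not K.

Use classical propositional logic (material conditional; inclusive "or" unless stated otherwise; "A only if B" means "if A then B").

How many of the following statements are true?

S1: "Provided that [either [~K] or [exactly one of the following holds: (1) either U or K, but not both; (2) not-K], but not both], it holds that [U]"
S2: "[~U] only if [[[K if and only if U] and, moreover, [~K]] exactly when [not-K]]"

S1: Formalization: (not K xor ((U xor K) xor not K)) -> U

not K = not False = True
U xor K = True xor False = True
not K = not False = True
(U xor K) xor not K = True xor True = False
not K xor ((U xor K) xor not K) = True xor False = True
(not K xor ((U xor K) xor not K)) -> U = True -> True = True
So S1 is true.

S2: This is not U -> (((K iff U) and not K) iff not K).

not U = not True = False
K iff U = False iff True = False
not K = not False = True
(K iff U) and not K = False and True = False
not K = not False = True
((K iff U) and not K) iff not K = False iff True = False
not U -> (((K iff U) and not K) iff not K) = False -> False = True
So S2 is true.

2 of the 2 statements are true.

2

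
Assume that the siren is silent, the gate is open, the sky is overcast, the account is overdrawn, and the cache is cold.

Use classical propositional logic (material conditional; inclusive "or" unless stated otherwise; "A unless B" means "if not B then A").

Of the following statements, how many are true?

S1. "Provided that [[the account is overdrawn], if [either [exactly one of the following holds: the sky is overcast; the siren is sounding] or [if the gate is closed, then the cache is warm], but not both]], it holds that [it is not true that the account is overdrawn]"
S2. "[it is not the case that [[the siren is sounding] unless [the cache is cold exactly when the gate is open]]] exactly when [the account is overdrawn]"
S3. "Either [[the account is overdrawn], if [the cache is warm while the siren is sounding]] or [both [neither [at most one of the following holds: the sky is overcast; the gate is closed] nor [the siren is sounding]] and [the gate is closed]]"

1

Let Q = "the sky is overcast" (True), K = "the siren is sounding" (False), D = "the gate is open" (True), U = "the cache is warm" (False), R = "the account is overdrawn" (True).

S1: This is (((Q xor K) xor (not D -> U)) -> R) -> not R.

Q xor K = True xor False = True
not D = not True = False
not D -> U = False -> False = True
(Q xor K) xor (not D -> U) = True xor True = False
((Q xor K) xor (not D -> U)) -> R = False -> True = True
not R = not True = False
(((Q xor K) xor (not D -> U)) -> R) -> not R = True -> False = False
Hence S1 is false.

S2: This is not (K or (not U iff D)) iff R.

not U = not False = True
not U iff D = True iff True = True
K or (not U iff D) = False or True = True
not (K or (not U iff D)) = not True = False
not (K or (not U iff D)) iff R = False iff True = False
Thus S2 is false.

S3: In symbols: ((U and K) -> R) or (((Q nand not D) nor K) and not D)

U and K = False and False = False
(U and K) -> R = False -> True = True
not D = not True = False
Q nand not D = True nand False = True
(Q nand not D) nor K = True nor False = False
not D = not True = False
((Q nand not D) nor K) and not D = False and False = False
((U and K) -> R) or (((Q nand not D) nor K) and not D) = True or False = True
So S3 is true.

Count: 1.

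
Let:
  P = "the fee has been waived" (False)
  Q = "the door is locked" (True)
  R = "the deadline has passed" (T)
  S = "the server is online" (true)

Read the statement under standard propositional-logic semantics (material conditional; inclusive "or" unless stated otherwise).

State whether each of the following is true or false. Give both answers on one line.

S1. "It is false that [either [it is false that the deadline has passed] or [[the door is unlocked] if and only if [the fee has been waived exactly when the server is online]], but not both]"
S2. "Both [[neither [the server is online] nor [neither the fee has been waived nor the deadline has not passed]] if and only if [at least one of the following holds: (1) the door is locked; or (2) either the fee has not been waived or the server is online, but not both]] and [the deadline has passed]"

S1 False, S2 False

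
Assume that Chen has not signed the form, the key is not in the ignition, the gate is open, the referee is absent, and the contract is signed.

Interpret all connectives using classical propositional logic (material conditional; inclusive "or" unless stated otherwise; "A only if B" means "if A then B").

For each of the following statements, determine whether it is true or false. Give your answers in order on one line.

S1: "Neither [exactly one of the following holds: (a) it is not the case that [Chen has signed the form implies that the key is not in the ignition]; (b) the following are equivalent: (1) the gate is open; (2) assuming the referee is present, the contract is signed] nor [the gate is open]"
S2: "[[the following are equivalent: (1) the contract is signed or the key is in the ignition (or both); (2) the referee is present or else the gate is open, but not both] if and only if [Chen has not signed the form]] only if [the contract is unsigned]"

S1 F; S2 F

Let P = "Chen has signed the form" (F), Q = "the key is in the ignition" (F), R = "the gate is open" (T), S = "the referee is present" (F), U = "the contract is signed" (T).

S1: Formalization: (¬(P → ¬Q) ⊕ (R ↔ (S → U))) ↓ R

¬Q = ¬F = T
P → ¬Q = F → T = T
¬(P → ¬Q) = ¬T = F
S → U = F → T = T
R ↔ (S → U) = T ↔ T = T
¬(P → ¬Q) ⊕ (R ↔ (S → U)) = F ⊕ T = T
(¬(P → ¬Q) ⊕ (R ↔ (S → U))) ↓ R = T ↓ T = F
Hence S1 is false.

S2: Parsed as (((U ∨ Q) ↔ (S ⊕ R)) ↔ ¬P) → ¬U

U ∨ Q = T ∨ F = T
S ⊕ R = F ⊕ T = T
(U ∨ Q) ↔ (S ⊕ R) = T ↔ T = T
¬P = ¬F = T
((U ∨ Q) ↔ (S ⊕ R)) ↔ ¬P = T ↔ T = T
¬U = ¬T = F
(((U ∨ Q) ↔ (S ⊕ R)) ↔ ¬P) → ¬U = T → F = F
So S2 is false.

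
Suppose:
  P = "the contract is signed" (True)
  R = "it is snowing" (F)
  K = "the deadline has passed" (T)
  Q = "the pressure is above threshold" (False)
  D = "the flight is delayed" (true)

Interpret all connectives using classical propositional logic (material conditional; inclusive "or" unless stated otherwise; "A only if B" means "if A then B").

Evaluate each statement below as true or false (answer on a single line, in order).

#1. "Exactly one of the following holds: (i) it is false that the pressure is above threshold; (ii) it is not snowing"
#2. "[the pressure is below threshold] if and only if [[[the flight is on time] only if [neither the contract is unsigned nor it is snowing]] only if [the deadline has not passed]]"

#1: This is ¬Q ⊕ ¬R.

¬Q = ¬F = T
¬R = ¬F = T
¬Q ⊕ ¬R = T ⊕ T = F
So #1 is false.

#2: Parsed as ¬Q ↔ ((¬D → (¬P ↓ R)) → ¬K)

¬Q = ¬F = T
¬D = ¬T = F
¬P = ¬T = F
¬P ↓ R = F ↓ F = T
¬D → (¬P ↓ R) = F → T = T
¬K = ¬T = F
(¬D → (¬P ↓ R)) → ¬K = T → F = F
¬Q ↔ ((¬D → (¬P ↓ R)) → ¬K) = T ↔ F = F
Thus #2 is false.

#1 F; #2 F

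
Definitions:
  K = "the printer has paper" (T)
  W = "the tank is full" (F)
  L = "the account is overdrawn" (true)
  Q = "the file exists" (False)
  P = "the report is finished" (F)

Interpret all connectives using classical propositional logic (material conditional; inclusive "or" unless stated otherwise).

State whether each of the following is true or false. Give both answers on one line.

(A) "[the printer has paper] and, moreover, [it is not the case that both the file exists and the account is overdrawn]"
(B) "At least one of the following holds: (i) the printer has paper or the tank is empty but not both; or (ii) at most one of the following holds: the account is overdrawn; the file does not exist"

(A) true; (B) false

(A): Formalization: K & (Q nand L)

Q nand L = F nand T = T
K & (Q nand L) = T & T = T
Thus (A) is true.

(B): This is (K xor ~W) | (L nand ~Q).

~W = ~F = T
K xor ~W = T xor T = F
~Q = ~F = T
L nand ~Q = T nand T = F
(K xor ~W) | (L nand ~Q) = F | F = F
Hence (B) is false.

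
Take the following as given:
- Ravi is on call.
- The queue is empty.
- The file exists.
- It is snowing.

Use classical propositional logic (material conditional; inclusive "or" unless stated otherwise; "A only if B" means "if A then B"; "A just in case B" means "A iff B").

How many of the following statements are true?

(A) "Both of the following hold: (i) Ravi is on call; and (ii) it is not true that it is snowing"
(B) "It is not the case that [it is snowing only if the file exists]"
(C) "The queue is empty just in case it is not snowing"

Let P = "Ravi is on call" (T), S = "it is snowing" (T), R = "the file exists" (T), Q = "the queue is empty" (T).

(A): In symbols: P & ~S

~S = ~T = F
P & ~S = T & F = F
Thus (A) is false.

(B): Formalization: ~(S -> R)

S -> R = T -> T = T
~(S -> R) = ~T = F
Thus (B) is false.

(C): This is Q <-> ~S.

~S = ~T = F
Q <-> ~S = T <-> F = F
So (C) is false.

True statements: 0 (none).

0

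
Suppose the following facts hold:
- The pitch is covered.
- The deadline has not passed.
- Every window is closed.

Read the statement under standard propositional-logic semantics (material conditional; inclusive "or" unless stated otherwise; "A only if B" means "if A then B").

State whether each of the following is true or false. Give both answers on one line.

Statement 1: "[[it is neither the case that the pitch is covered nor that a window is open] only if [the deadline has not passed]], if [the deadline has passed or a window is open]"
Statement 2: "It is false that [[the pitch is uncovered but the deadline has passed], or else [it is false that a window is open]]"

Let Q = "the deadline has passed" (F), R = "a window is open" (F), P = "the pitch is covered" (T).

Statement 1: This is (Q ∨ R) → ((P ↓ R) → ¬Q).

Q ∨ R = F ∨ F = F
P ↓ R = T ↓ F = F
¬Q = ¬F = T
(P ↓ R) → ¬Q = F → T = T
(Q ∨ R) → ((P ↓ R) → ¬Q) = F → T = T
So Statement 1 is true.

Statement 2: In symbols: ¬((¬P ∧ Q) ∨ ¬R)

¬P = ¬T = F
¬P ∧ Q = F ∧ F = F
¬R = ¬F = T
(¬P ∧ Q) ∨ ¬R = F ∨ T = T
¬((¬P ∧ Q) ∨ ¬R) = ¬T = F
So Statement 2 is false.

Statement 1 T / Statement 2 F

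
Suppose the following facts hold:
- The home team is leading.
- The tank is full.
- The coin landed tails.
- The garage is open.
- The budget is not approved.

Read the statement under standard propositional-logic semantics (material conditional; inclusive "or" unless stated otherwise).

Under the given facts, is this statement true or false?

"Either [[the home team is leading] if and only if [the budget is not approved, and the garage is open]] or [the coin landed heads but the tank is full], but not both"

True.

Let P = "the home team is leading" (True), U = "the budget is approved" (False), S = "the garage is closed" (False), R = "the coin landed heads" (False), Q = "the tank is full" (True).
Formalization: (P iff (not U and not S)) xor (R and Q)

not U = not False = True
not S = not False = True
not U and not S = True and True = True
P iff (not U and not S) = True iff True = True
R and Q = False and True = False
(P iff (not U and not S)) xor (R and Q) = True xor False = True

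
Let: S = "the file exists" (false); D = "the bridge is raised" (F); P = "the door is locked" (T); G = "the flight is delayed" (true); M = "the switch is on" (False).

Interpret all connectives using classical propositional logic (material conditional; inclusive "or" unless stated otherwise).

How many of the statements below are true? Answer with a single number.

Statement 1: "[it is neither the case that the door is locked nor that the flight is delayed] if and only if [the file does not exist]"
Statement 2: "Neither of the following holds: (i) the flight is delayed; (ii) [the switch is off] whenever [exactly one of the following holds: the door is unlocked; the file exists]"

Statement 1: In symbols: (P nor G) iff not S

P nor G = True nor True = False
not S = not False = True
(P nor G) iff not S = False iff True = False
Thus Statement 1 is false.

Statement 2: This is G nor ((not P xor S) -> not M).

not P = not True = False
not P xor S = False xor False = False
not M = not False = True
(not P xor S) -> not M = False -> True = True
G nor ((not P xor S) -> not M) = True nor True = False
So Statement 2 is false.

0 of the 2 statements are true (none).

0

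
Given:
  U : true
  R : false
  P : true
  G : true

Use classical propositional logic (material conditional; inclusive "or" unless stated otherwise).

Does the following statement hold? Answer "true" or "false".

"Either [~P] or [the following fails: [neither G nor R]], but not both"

Formalization: ¬P ⊕ ¬(G ↓ R)

¬P = ¬T = F
G ↓ R = T ↓ F = F
¬(G ↓ R) = ¬F = T
¬P ⊕ ¬(G ↓ R) = F ⊕ T = T

True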